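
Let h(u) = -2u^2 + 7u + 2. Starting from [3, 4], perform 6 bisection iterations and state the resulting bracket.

[3.75, 3.765625]

u = 3.5 gives h = 2, positive; keep [3.5, 4]
u = 3.75 gives h = 0.125, positive; keep [3.75, 4]
u = 3.875 gives h = -0.90625, negative; keep [3.75, 3.875]
u = 3.8125 gives h = -0.3828, negative; keep [3.75, 3.8125]
u = 3.78125 gives h = -0.127, negative; keep [3.75, 3.78125]
u = 3.765625 gives h = -0.0005, negative; keep [3.75, 3.765625]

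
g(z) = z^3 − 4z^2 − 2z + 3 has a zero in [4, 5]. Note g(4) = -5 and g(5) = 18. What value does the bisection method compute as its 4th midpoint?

g(4.5) = 4.125 > 0, so the root lies in [4, 4.5]
g(4.25) = -0.984375 < 0, so the root lies in [4.25, 4.5]
g(4.375) = 1.427734 > 0, so the root lies in [4.25, 4.375]
g(4.3125) = 0.1868 > 0, so the root lies in [4.25, 4.3125]

4.3125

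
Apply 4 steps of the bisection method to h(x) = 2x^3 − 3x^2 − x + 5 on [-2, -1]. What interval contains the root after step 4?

midpoint -1.5: h = -7 < 0 → [-1.5, -1]
midpoint -1.25: h = -2.34375 < 0 → [-1.25, -1]
midpoint -1.125: h = -0.519531 < 0 → [-1.125, -1]
midpoint -1.0625: h = 0.2769 > 0 → [-1.125, -1.0625]

[-1.125, -1.0625]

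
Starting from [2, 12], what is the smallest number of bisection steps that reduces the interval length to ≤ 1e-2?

10

Width after n steps is 10/2^n. Need 2^n ≥ 10/1e-2 = 1000.
2^9 = 512 < 1000 ≤ 2^10 = 1024, so n = 10.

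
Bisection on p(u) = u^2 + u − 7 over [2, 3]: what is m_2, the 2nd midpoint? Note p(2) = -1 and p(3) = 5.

p(2.5) = 1.75 > 0, so the root lies in [2, 2.5]
p(2.25) = 0.3125 > 0, so the root lies in [2, 2.25]

2.25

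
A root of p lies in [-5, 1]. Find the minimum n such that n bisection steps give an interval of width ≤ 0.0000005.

24

Width after n steps is 6/2^n. Need 2^n ≥ 6/0.0000005 = 12000000.
2^23 = 8388608 < 12000000 ≤ 2^24 = 16777216, so n = 24.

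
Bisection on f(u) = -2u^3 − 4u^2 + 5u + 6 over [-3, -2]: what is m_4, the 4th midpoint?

-2.5625

m = -2.5, f(m) = -0.25 (−); new bracket [-3, -2.5]
m = -2.75, f(m) = 3.59375 (+); new bracket [-2.75, -2.5]
m = -2.625, f(m) = 1.488281 (+); new bracket [-2.625, -2.5]
m = -2.5625, f(m) = 0.5747 (+); new bracket [-2.5625, -2.5]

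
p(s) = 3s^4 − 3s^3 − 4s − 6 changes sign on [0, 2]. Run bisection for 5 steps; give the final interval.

midpoint 1: p = -10 < 0 → [1, 2]
midpoint 1.5: p = -6.9375 < 0 → [1.5, 2]
midpoint 1.75: p = -0.941406 < 0 → [1.75, 2]
midpoint 1.875: p = 3.8035 > 0 → [1.75, 1.875]
midpoint 1.8125: p = 1.2637 > 0 → [1.75, 1.8125]

[1.75, 1.8125]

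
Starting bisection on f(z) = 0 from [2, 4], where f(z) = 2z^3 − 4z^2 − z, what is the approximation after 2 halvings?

2.5

z = 3 gives f = 15, positive; keep [2, 3]
z = 2.5 gives f = 3.75, positive; keep [2, 2.5]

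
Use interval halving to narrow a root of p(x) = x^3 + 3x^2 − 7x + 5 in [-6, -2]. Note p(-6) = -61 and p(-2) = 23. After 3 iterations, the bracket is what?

p(-4) = 17 > 0, so the root lies in [-6, -4]
p(-5) = -10 < 0, so the root lies in [-5, -4]
p(-4.5) = 6.125 > 0, so the root lies in [-5, -4.5]

[-5, -4.5]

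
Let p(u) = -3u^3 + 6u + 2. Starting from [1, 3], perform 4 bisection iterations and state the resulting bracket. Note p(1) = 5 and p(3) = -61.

[1.5, 1.625]

p(2) = -10 < 0, so the root lies in [1, 2]
p(1.5) = 0.875 > 0, so the root lies in [1.5, 2]
p(1.75) = -3.578125 < 0, so the root lies in [1.5, 1.75]
p(1.625) = -1.123 < 0, so the root lies in [1.5, 1.625]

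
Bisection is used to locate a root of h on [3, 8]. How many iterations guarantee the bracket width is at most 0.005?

10

Width after n steps is 5/2^n. Need 2^n ≥ 5/0.005 = 1000.
2^9 = 512 < 1000 ≤ 2^10 = 1024, so n = 10.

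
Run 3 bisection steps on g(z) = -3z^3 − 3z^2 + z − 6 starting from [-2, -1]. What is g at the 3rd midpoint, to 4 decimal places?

z = -1.5 gives g = -4.125, negative; keep [-2, -1.5]
z = -1.75 gives g = -0.859375, negative; keep [-2, -1.75]
z = -1.875 gives g = 1.353516, positive; keep [-1.875, -1.75]

1.3535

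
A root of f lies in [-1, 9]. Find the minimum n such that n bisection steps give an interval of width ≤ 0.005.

11

Width after n steps is 10/2^n. Need 2^n ≥ 10/0.005 = 2000.
2^10 = 1024 < 2000 ≤ 2^11 = 2048, so n = 11.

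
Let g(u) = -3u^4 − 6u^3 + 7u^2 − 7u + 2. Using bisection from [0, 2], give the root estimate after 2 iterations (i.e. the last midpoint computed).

g(1) = -7 < 0, so the root lies in [0, 1]
g(0.5) = -0.6875 < 0, so the root lies in [0, 0.5]

0.5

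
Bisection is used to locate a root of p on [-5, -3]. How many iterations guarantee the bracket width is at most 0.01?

Width after n steps is 2/2^n. Need 2^n ≥ 2/0.01 = 200.
2^7 = 128 < 200 ≤ 2^8 = 256, so n = 8.

8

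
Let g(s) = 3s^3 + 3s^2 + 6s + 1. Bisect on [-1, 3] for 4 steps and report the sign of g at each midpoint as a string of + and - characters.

++--

m = 1, g(m) = 13 (+); new bracket [-1, 1]
m = 0, g(m) = 1 (+); new bracket [-1, 0]
m = -0.5, g(m) = -1.625 (−); new bracket [-0.5, 0]
m = -0.25, g(m) = -0.3594 (−); new bracket [-0.25, 0]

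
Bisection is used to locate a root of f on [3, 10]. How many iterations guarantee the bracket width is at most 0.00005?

18

Width after n steps is 7/2^n. Need 2^n ≥ 7/0.00005 = 140000.
2^17 = 131072 < 140000 ≤ 2^18 = 262144, so n = 18.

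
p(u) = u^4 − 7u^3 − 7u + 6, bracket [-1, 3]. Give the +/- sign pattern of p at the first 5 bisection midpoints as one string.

-++-+

u = 1 gives p = -7, negative; keep [-1, 1]
u = 0 gives p = 6, positive; keep [0, 1]
u = 0.5 gives p = 1.6875, positive; keep [0.5, 1]
u = 0.75 gives p = -1.8867, negative; keep [0.5, 0.75]
u = 0.625 gives p = 0.0686, positive; keep [0.625, 0.75]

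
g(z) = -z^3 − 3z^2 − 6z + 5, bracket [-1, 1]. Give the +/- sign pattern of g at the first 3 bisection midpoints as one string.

g(0) = 5 > 0, so the root lies in [0, 1]
g(0.5) = 1.125 > 0, so the root lies in [0.5, 1]
g(0.75) = -1.609375 < 0, so the root lies in [0.5, 0.75]

++-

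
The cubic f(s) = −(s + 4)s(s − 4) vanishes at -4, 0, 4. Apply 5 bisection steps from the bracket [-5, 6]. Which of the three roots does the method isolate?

4

s = 0.5 gives f = 7.875, positive; keep [0.5, 6]
s = 3.25 gives f = 17.671875, positive; keep [3.25, 6]
s = 4.625 gives f = -24.931641, negative; keep [3.25, 4.625]
s = 3.9375 gives f = 1.9534, positive; keep [3.9375, 4.625]
s = 4.28125 gives f = -9.9715, negative; keep [3.9375, 4.28125]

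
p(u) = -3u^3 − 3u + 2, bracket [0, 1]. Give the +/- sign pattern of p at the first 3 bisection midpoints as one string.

u = 0.5 gives p = 0.125, positive; keep [0.5, 1]
u = 0.75 gives p = -1.515625, negative; keep [0.5, 0.75]
u = 0.625 gives p = -0.607422, negative; keep [0.5, 0.625]

+--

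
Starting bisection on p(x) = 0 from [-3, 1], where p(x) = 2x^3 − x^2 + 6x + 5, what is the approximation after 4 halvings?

p(-1) = -4 < 0, so the root lies in [-1, 1]
p(0) = 5 > 0, so the root lies in [-1, 0]
p(-0.5) = 1.5 > 0, so the root lies in [-1, -0.5]
p(-0.75) = -0.9062 < 0, so the root lies in [-0.75, -0.5]

-0.75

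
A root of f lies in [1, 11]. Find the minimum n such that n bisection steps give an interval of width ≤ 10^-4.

17

Width after n steps is 10/2^n. Need 2^n ≥ 10/10^-4 = 100000.
2^16 = 65536 < 100000 ≤ 2^17 = 131072, so n = 17.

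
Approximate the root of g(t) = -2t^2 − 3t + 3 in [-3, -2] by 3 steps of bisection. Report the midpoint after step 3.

m = -2.5, g(m) = -2 (−); new bracket [-2.5, -2]
m = -2.25, g(m) = -0.375 (−); new bracket [-2.25, -2]
m = -2.125, g(m) = 0.34375 (+); new bracket [-2.25, -2.125]

-2.125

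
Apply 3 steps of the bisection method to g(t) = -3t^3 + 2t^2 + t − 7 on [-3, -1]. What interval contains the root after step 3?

[-1.25, -1]

g(-2) = 23 > 0, so the root lies in [-2, -1]
g(-1.5) = 6.125 > 0, so the root lies in [-1.5, -1]
g(-1.25) = 0.734375 > 0, so the root lies in [-1.25, -1]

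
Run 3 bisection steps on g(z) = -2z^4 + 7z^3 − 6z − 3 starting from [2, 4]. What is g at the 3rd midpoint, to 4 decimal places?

z = 3 gives g = 6, positive; keep [3, 4]
z = 3.5 gives g = -24, negative; keep [3, 3.5]
z = 3.25 gives g = -5.335938, negative; keep [3, 3.25]

-5.3359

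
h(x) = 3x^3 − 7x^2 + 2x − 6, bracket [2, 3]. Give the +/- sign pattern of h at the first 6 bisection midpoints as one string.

+--++-

x = 2.5 gives h = 2.125, positive; keep [2, 2.5]
x = 2.25 gives h = -2.765625, negative; keep [2.25, 2.5]
x = 2.375 gives h = -0.544922, negative; keep [2.375, 2.5]
x = 2.4375 gives h = 0.7317, positive; keep [2.375, 2.4375]
x = 2.40625 gives h = 0.0791, positive; keep [2.375, 2.40625]
x = 2.390625 gives h = -0.2365, negative; keep [2.390625, 2.40625]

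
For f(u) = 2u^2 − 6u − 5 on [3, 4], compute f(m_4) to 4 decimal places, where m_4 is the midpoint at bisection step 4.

0.0703

u = 3.5 gives f = -1.5, negative; keep [3.5, 4]
u = 3.75 gives f = 0.625, positive; keep [3.5, 3.75]
u = 3.625 gives f = -0.46875, negative; keep [3.625, 3.75]
u = 3.6875 gives f = 0.0703, positive; keep [3.625, 3.6875]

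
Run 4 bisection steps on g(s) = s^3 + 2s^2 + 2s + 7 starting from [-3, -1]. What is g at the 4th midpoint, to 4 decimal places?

g(-2) = 3 > 0, so the root lies in [-3, -2]
g(-2.5) = -1.125 < 0, so the root lies in [-2.5, -2]
g(-2.25) = 1.234375 > 0, so the root lies in [-2.5, -2.25]
g(-2.375) = 0.1348 > 0, so the root lies in [-2.5, -2.375]

0.1348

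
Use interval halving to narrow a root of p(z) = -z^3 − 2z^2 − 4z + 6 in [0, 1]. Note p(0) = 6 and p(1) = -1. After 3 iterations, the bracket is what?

[0.875, 1]

m = 0.5, p(m) = 3.375 (+); new bracket [0.5, 1]
m = 0.75, p(m) = 1.453125 (+); new bracket [0.75, 1]
m = 0.875, p(m) = 0.298828 (+); new bracket [0.875, 1]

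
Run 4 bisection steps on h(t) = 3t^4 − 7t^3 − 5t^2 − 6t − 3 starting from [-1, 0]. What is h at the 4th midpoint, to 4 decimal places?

0.3392

t = -0.5 gives h = -0.1875, negative; keep [-1, -0.5]
t = -0.75 gives h = 2.589844, positive; keep [-0.75, -0.5]
t = -0.625 gives h = 0.963623, positive; keep [-0.625, -0.5]
t = -0.5625 gives h = 0.3392, positive; keep [-0.5625, -0.5]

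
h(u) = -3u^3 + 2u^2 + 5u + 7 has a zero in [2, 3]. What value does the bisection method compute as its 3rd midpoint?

h(2.5) = -14.875 < 0, so the root lies in [2, 2.5]
h(2.25) = -5.796875 < 0, so the root lies in [2, 2.25]
h(2.125) = -2.130859 < 0, so the root lies in [2, 2.125]

2.125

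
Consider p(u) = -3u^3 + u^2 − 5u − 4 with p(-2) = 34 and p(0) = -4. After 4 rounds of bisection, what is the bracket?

[-0.625, -0.5]

u = -1 gives p = 5, positive; keep [-1, 0]
u = -0.5 gives p = -0.875, negative; keep [-1, -0.5]
u = -0.75 gives p = 1.578125, positive; keep [-0.75, -0.5]
u = -0.625 gives p = 0.248, positive; keep [-0.625, -0.5]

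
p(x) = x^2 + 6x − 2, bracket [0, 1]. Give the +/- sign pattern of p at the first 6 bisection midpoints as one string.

+-+-++

m = 0.5, p(m) = 1.25 (+); new bracket [0, 0.5]
m = 0.25, p(m) = -0.4375 (−); new bracket [0.25, 0.5]
m = 0.375, p(m) = 0.390625 (+); new bracket [0.25, 0.375]
m = 0.3125, p(m) = -0.0273 (−); new bracket [0.3125, 0.375]
m = 0.34375, p(m) = 0.1807 (+); new bracket [0.3125, 0.34375]
m = 0.328125, p(m) = 0.0764 (+); new bracket [0.3125, 0.328125]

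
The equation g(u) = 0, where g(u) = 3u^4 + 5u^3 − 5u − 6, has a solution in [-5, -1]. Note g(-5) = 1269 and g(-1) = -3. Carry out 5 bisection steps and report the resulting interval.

[-1.625, -1.5]

u = -3 gives g = 117, positive; keep [-3, -1]
u = -2 gives g = 12, positive; keep [-2, -1]
u = -1.5 gives g = -0.1875, negative; keep [-2, -1.5]
u = -1.75 gives g = 4.0898, positive; keep [-1.75, -1.5]
u = -1.625 gives g = 1.5886, positive; keep [-1.625, -1.5]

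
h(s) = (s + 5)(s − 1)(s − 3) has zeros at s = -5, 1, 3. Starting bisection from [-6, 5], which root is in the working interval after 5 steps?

-5

m = -0.5, h(m) = 23.625 (+); new bracket [-6, -0.5]
m = -3.25, h(m) = 46.484375 (+); new bracket [-6, -3.25]
m = -4.625, h(m) = 16.083984 (+); new bracket [-6, -4.625]
m = -5.3125, h(m) = -16.3977 (−); new bracket [-5.3125, -4.625]
m = -4.96875, h(m) = 1.4864 (+); new bracket [-5.3125, -4.96875]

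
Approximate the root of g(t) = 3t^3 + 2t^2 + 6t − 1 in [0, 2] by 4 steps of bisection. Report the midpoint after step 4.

0.125

t = 1 gives g = 10, positive; keep [0, 1]
t = 0.5 gives g = 2.875, positive; keep [0, 0.5]
t = 0.25 gives g = 0.671875, positive; keep [0, 0.25]
t = 0.125 gives g = -0.2129, negative; keep [0.125, 0.25]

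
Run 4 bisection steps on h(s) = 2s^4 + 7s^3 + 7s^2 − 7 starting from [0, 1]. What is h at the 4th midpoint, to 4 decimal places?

m = 0.5, h(m) = -4.25 (−); new bracket [0.5, 1]
m = 0.75, h(m) = 0.523438 (+); new bracket [0.5, 0.75]
m = 0.625, h(m) = -2.251465 (−); new bracket [0.625, 0.75]
m = 0.6875, h(m) = -0.9699 (−); new bracket [0.6875, 0.75]

-0.9699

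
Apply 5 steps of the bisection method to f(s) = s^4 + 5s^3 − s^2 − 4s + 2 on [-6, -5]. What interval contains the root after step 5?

[-5.03125, -5]

f(-5.5) = 76.9375 > 0, so the root lies in [-5.5, -5]
f(-5.25) = 31.613281 > 0, so the root lies in [-5.25, -5]
f(-5.125) = 13.060791 > 0, so the root lies in [-5.125, -5]
f(-5.0625) = 4.7302 > 0, so the root lies in [-5.0625, -5]
f(-5.03125) = 0.7915 > 0, so the root lies in [-5.03125, -5]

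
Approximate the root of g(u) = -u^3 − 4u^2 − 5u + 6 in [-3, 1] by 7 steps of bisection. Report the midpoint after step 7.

m = -1, g(m) = 8 (+); new bracket [-1, 1]
m = 0, g(m) = 6 (+); new bracket [0, 1]
m = 0.5, g(m) = 2.375 (+); new bracket [0.5, 1]
m = 0.75, g(m) = -0.4219 (−); new bracket [0.5, 0.75]
m = 0.625, g(m) = 1.0684 (+); new bracket [0.625, 0.75]
m = 0.6875, g(m) = 0.3469 (+); new bracket [0.6875, 0.75]
m = 0.71875, g(m) = -0.0315 (−); new bracket [0.6875, 0.71875]

0.71875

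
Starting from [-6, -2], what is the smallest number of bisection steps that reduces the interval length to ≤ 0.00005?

Width after n steps is 4/2^n. Need 2^n ≥ 4/0.00005 = 80000.
2^16 = 65536 < 80000 ≤ 2^17 = 131072, so n = 17.

17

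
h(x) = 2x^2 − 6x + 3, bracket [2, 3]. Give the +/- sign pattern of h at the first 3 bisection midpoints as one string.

+-+

m = 2.5, h(m) = 0.5 (+); new bracket [2, 2.5]
m = 2.25, h(m) = -0.375 (−); new bracket [2.25, 2.5]
m = 2.375, h(m) = 0.03125 (+); new bracket [2.25, 2.375]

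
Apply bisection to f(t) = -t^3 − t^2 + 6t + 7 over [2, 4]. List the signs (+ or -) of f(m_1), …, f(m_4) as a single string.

-+--

m = 3, f(m) = -11 (−); new bracket [2, 3]
m = 2.5, f(m) = 0.125 (+); new bracket [2.5, 3]
m = 2.75, f(m) = -4.859375 (−); new bracket [2.5, 2.75]
m = 2.625, f(m) = -2.2285 (−); new bracket [2.5, 2.625]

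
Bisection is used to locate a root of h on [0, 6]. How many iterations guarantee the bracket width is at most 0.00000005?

Width after n steps is 6/2^n. Need 2^n ≥ 6/0.00000005 = 120000000.
2^26 = 67108864 < 120000000 ≤ 2^27 = 134217728, so n = 27.

27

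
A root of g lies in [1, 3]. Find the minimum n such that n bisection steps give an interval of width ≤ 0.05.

Width after n steps is 2/2^n. Need 2^n ≥ 2/0.05 = 40.
2^5 = 32 < 40 ≤ 2^6 = 64, so n = 6.

6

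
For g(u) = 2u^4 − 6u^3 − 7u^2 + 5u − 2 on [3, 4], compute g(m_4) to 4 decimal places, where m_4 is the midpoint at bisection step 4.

midpoint 3.5: g = -27.375 < 0 → [3.5, 4]
midpoint 3.75: g = -2.585938 < 0 → [3.75, 4]
midpoint 3.875: g = 14.090332 > 0 → [3.75, 3.875]
midpoint 3.8125: g = 5.3662 > 0 → [3.75, 3.8125]

5.3662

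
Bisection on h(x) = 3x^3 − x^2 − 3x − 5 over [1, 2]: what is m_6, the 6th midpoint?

h(1.5) = -1.625 < 0, so the root lies in [1.5, 2]
h(1.75) = 2.765625 > 0, so the root lies in [1.5, 1.75]
h(1.625) = 0.357422 > 0, so the root lies in [1.5, 1.625]
h(1.5625) = -0.6848 < 0, so the root lies in [1.5625, 1.625]
h(1.59375) = -0.1767 < 0, so the root lies in [1.59375, 1.625]
h(1.609375) = 0.0871 > 0, so the root lies in [1.59375, 1.609375]

1.609375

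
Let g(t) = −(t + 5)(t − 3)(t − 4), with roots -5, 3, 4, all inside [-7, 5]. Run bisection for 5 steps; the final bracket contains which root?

t = -1 gives g = -80, negative; keep [-7, -1]
t = -4 gives g = -56, negative; keep [-7, -4]
t = -5.5 gives g = 40.375, positive; keep [-5.5, -4]
t = -4.75 gives g = -16.9531, negative; keep [-5.5, -4.75]
t = -5.125 gives g = 9.2676, positive; keep [-5.125, -4.75]

-5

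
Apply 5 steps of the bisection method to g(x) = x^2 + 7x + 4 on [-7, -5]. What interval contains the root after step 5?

[-6.375, -6.3125]

g(-6) = -2 < 0, so the root lies in [-7, -6]
g(-6.5) = 0.75 > 0, so the root lies in [-6.5, -6]
g(-6.25) = -0.6875 < 0, so the root lies in [-6.5, -6.25]
g(-6.375) = 0.0156 > 0, so the root lies in [-6.375, -6.25]
g(-6.3125) = -0.3398 < 0, so the root lies in [-6.375, -6.3125]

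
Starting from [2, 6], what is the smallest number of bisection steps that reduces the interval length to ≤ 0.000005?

20

Width after n steps is 4/2^n. Need 2^n ≥ 4/0.000005 = 800000.
2^19 = 524288 < 800000 ≤ 2^20 = 1048576, so n = 20.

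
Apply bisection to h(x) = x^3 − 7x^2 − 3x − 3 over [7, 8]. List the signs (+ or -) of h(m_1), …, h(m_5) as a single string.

x = 7.5 gives h = 2.625, positive; keep [7, 7.5]
x = 7.25 gives h = -11.609375, negative; keep [7.25, 7.5]
x = 7.375 gives h = -4.728516, negative; keep [7.375, 7.5]
x = 7.4375 gives h = -1.1116, negative; keep [7.4375, 7.5]
x = 7.46875 gives h = 0.7417, positive; keep [7.4375, 7.46875]

+---+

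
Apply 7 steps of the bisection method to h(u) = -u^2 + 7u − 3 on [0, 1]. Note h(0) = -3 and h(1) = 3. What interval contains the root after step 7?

u = 0.5 gives h = 0.25, positive; keep [0, 0.5]
u = 0.25 gives h = -1.3125, negative; keep [0.25, 0.5]
u = 0.375 gives h = -0.515625, negative; keep [0.375, 0.5]
u = 0.4375 gives h = -0.1289, negative; keep [0.4375, 0.5]
u = 0.46875 gives h = 0.0615, positive; keep [0.4375, 0.46875]
u = 0.453125 gives h = -0.0334, negative; keep [0.453125, 0.46875]
u = 0.4609375 gives h = 0.0141, positive; keep [0.453125, 0.4609375]

[0.453125, 0.4609375]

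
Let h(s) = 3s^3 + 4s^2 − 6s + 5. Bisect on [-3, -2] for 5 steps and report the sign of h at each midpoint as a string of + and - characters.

h(-2.5) = -1.875 < 0, so the root lies in [-2.5, -2]
h(-2.25) = 4.578125 > 0, so the root lies in [-2.5, -2.25]
h(-2.375) = 1.623047 > 0, so the root lies in [-2.5, -2.375]
h(-2.4375) = -0.0559 < 0, so the root lies in [-2.4375, -2.375]
h(-2.40625) = 0.8008 > 0, so the root lies in [-2.4375, -2.40625]

-++-+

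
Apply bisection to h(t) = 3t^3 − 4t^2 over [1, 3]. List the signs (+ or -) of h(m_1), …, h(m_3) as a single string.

h(2) = 8 > 0, so the root lies in [1, 2]
h(1.5) = 1.125 > 0, so the root lies in [1, 1.5]
h(1.25) = -0.390625 < 0, so the root lies in [1.25, 1.5]

++-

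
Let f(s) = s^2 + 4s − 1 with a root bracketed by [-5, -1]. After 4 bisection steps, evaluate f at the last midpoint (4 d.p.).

0.0625

f(-3) = -4 < 0, so the root lies in [-5, -3]
f(-4) = -1 < 0, so the root lies in [-5, -4]
f(-4.5) = 1.25 > 0, so the root lies in [-4.5, -4]
f(-4.25) = 0.0625 > 0, so the root lies in [-4.25, -4]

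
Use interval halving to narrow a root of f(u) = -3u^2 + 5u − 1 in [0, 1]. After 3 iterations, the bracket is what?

f(0.5) = 0.75 > 0, so the root lies in [0, 0.5]
f(0.25) = 0.0625 > 0, so the root lies in [0, 0.25]
f(0.125) = -0.421875 < 0, so the root lies in [0.125, 0.25]

[0.125, 0.25]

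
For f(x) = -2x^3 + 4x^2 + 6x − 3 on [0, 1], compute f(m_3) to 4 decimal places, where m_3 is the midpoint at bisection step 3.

f(0.5) = 0.75 > 0, so the root lies in [0, 0.5]
f(0.25) = -1.28125 < 0, so the root lies in [0.25, 0.5]
f(0.375) = -0.292969 < 0, so the root lies in [0.375, 0.5]

-0.2930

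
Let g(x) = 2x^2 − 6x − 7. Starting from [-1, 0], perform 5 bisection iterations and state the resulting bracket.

midpoint -0.5: g = -3.5 < 0 → [-1, -0.5]
midpoint -0.75: g = -1.375 < 0 → [-1, -0.75]
midpoint -0.875: g = -0.21875 < 0 → [-1, -0.875]
midpoint -0.9375: g = 0.3828 > 0 → [-0.9375, -0.875]
midpoint -0.90625: g = 0.0801 > 0 → [-0.90625, -0.875]

[-0.90625, -0.875]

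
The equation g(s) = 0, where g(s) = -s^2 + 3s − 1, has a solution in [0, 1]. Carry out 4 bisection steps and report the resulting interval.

g(0.5) = 0.25 > 0, so the root lies in [0, 0.5]
g(0.25) = -0.3125 < 0, so the root lies in [0.25, 0.5]
g(0.375) = -0.015625 < 0, so the root lies in [0.375, 0.5]
g(0.4375) = 0.1211 > 0, so the root lies in [0.375, 0.4375]

[0.375, 0.4375]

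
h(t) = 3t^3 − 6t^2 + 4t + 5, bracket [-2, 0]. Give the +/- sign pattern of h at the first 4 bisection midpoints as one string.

-+--

t = -1 gives h = -8, negative; keep [-1, 0]
t = -0.5 gives h = 1.125, positive; keep [-1, -0.5]
t = -0.75 gives h = -2.640625, negative; keep [-0.75, -0.5]
t = -0.625 gives h = -0.5762, negative; keep [-0.625, -0.5]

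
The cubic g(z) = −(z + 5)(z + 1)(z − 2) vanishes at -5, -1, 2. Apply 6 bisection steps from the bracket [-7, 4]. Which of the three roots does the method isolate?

-5

g(-1.5) = -6.125 < 0, so the root lies in [-7, -1.5]
g(-4.25) = -15.234375 < 0, so the root lies in [-7, -4.25]
g(-5.625) = 22.041016 > 0, so the root lies in [-5.625, -4.25]
g(-4.9375) = -1.7073 < 0, so the root lies in [-5.625, -4.9375]
g(-5.28125) = 8.7674 > 0, so the root lies in [-5.28125, -4.9375]
g(-5.109375) = 3.1954 > 0, so the root lies in [-5.109375, -4.9375]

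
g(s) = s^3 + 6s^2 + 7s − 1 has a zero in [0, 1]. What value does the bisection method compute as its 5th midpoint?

s = 0.5 gives g = 4.125, positive; keep [0, 0.5]
s = 0.25 gives g = 1.140625, positive; keep [0, 0.25]
s = 0.125 gives g = -0.029297, negative; keep [0.125, 0.25]
s = 0.1875 gives g = 0.53, positive; keep [0.125, 0.1875]
s = 0.15625 gives g = 0.244, positive; keep [0.125, 0.15625]

0.15625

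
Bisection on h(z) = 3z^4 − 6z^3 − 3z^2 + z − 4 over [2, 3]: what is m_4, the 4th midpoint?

h(2.5) = 3.1875 > 0, so the root lies in [2, 2.5]
h(2.25) = -8.394531 < 0, so the root lies in [2.25, 2.5]
h(2.375) = -3.47583 < 0, so the root lies in [2.375, 2.5]
h(2.4375) = -0.3789 < 0, so the root lies in [2.4375, 2.5]

2.4375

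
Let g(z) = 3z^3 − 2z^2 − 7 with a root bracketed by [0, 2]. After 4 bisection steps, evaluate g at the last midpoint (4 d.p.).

0.5918

m = 1, g(m) = -6 (−); new bracket [1, 2]
m = 1.5, g(m) = -1.375 (−); new bracket [1.5, 2]
m = 1.75, g(m) = 2.953125 (+); new bracket [1.5, 1.75]
m = 1.625, g(m) = 0.5918 (+); new bracket [1.5, 1.625]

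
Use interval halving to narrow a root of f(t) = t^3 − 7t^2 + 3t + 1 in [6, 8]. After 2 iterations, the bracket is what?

m = 7, f(m) = 22 (+); new bracket [6, 7]
m = 6.5, f(m) = -0.625 (−); new bracket [6.5, 7]

[6.5, 7]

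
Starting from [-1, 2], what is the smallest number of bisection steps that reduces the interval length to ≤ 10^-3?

Width after n steps is 3/2^n. Need 2^n ≥ 3/10^-3 = 3000.
2^11 = 2048 < 3000 ≤ 2^12 = 4096, so n = 12.

12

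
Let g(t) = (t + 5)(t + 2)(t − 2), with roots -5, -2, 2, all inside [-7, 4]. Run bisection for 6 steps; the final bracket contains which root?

midpoint -1.5: g = -6.125 < 0 → [-1.5, 4]
midpoint 1.25: g = -15.234375 < 0 → [1.25, 4]
midpoint 2.625: g = 22.041016 > 0 → [1.25, 2.625]
midpoint 1.9375: g = -1.7073 < 0 → [1.9375, 2.625]
midpoint 2.28125: g = 8.7674 > 0 → [1.9375, 2.28125]
midpoint 2.109375: g = 3.1954 > 0 → [1.9375, 2.109375]

2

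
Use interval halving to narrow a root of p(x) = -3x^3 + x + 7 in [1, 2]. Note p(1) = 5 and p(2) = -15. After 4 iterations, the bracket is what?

[1.375, 1.4375]

midpoint 1.5: p = -1.625 < 0 → [1, 1.5]
midpoint 1.25: p = 2.390625 > 0 → [1.25, 1.5]
midpoint 1.375: p = 0.576172 > 0 → [1.375, 1.5]
midpoint 1.4375: p = -0.4739 < 0 → [1.375, 1.4375]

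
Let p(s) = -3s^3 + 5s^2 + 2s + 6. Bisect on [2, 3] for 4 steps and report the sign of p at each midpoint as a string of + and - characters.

m = 2.5, p(m) = -4.625 (−); new bracket [2, 2.5]
m = 2.25, p(m) = 1.640625 (+); new bracket [2.25, 2.5]
m = 2.375, p(m) = -1.236328 (−); new bracket [2.25, 2.375]
m = 2.3125, p(m) = 0.2639 (+); new bracket [2.3125, 2.375]

-+-+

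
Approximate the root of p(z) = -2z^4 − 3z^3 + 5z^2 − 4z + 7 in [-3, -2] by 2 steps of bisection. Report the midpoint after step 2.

-2.75

p(-2.5) = 17 > 0, so the root lies in [-3, -2.5]
p(-2.75) = 3.820312 > 0, so the root lies in [-3, -2.75]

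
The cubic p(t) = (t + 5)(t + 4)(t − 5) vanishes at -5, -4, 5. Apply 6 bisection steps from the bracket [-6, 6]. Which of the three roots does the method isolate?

5

midpoint 0: p = -100 < 0 → [0, 6]
midpoint 3: p = -112 < 0 → [3, 6]
midpoint 4.5: p = -40.375 < 0 → [4.5, 6]
midpoint 5.25: p = 23.7031 > 0 → [4.5, 5.25]
midpoint 4.875: p = -10.9551 < 0 → [4.875, 5.25]
midpoint 5.0625: p = 5.6995 > 0 → [4.875, 5.0625]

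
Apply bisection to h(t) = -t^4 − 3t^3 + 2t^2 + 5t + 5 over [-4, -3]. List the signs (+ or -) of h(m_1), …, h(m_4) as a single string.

-+--

midpoint -3.5: h = -9.4375 < 0 → [-3.5, -3]
midpoint -3.25: h = 1.292969 > 0 → [-3.5, -3.25]
midpoint -3.375: h = -3.51001 < 0 → [-3.375, -3.25]
midpoint -3.3125: h = -0.9756 < 0 → [-3.3125, -3.25]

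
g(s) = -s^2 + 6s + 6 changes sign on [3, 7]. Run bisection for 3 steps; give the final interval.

midpoint 5: g = 11 > 0 → [5, 7]
midpoint 6: g = 6 > 0 → [6, 7]
midpoint 6.5: g = 2.75 > 0 → [6.5, 7]

[6.5, 7]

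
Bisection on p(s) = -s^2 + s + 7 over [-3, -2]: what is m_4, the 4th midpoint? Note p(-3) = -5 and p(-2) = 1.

m = -2.5, p(m) = -1.75 (−); new bracket [-2.5, -2]
m = -2.25, p(m) = -0.3125 (−); new bracket [-2.25, -2]
m = -2.125, p(m) = 0.359375 (+); new bracket [-2.25, -2.125]
m = -2.1875, p(m) = 0.0273 (+); new bracket [-2.25, -2.1875]

-2.1875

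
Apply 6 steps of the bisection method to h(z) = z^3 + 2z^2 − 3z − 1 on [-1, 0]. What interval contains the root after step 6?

[-0.296875, -0.28125]

z = -0.5 gives h = 0.875, positive; keep [-0.5, 0]
z = -0.25 gives h = -0.140625, negative; keep [-0.5, -0.25]
z = -0.375 gives h = 0.353516, positive; keep [-0.375, -0.25]
z = -0.3125 gives h = 0.1023, positive; keep [-0.3125, -0.25]
z = -0.28125 gives h = -0.0203, negative; keep [-0.3125, -0.28125]
z = -0.296875 gives h = 0.0407, positive; keep [-0.296875, -0.28125]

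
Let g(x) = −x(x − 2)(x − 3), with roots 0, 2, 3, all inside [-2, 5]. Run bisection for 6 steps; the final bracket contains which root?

0

x = 1.5 gives g = -1.125, negative; keep [-2, 1.5]
x = -0.25 gives g = 1.828125, positive; keep [-0.25, 1.5]
x = 0.625 gives g = -2.041016, negative; keep [-0.25, 0.625]
x = 0.1875 gives g = -0.9558, negative; keep [-0.25, 0.1875]
x = -0.03125 gives g = 0.1924, positive; keep [-0.03125, 0.1875]
x = 0.078125 gives g = -0.4387, negative; keep [-0.03125, 0.078125]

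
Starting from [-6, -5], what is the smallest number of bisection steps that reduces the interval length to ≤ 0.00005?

15

Width after n steps is 1/2^n. Need 2^n ≥ 1/0.00005 = 20000.
2^14 = 16384 < 20000 ≤ 2^15 = 32768, so n = 15.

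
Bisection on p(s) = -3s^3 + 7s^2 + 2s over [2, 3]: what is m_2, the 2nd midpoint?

s = 2.5 gives p = 1.875, positive; keep [2.5, 3]
s = 2.75 gives p = -3.953125, negative; keep [2.5, 2.75]

2.75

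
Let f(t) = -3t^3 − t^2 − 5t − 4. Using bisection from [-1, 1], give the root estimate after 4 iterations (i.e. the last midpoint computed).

t = 0 gives f = -4, negative; keep [-1, 0]
t = -0.5 gives f = -1.375, negative; keep [-1, -0.5]
t = -0.75 gives f = 0.453125, positive; keep [-0.75, -0.5]
t = -0.625 gives f = -0.5332, negative; keep [-0.75, -0.625]

-0.625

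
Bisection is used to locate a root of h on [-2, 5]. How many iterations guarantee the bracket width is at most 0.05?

8

Width after n steps is 7/2^n. Need 2^n ≥ 7/0.05 = 140.
2^7 = 128 < 140 ≤ 2^8 = 256, so n = 8.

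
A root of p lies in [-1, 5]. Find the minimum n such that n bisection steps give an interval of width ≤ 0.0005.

Width after n steps is 6/2^n. Need 2^n ≥ 6/0.0005 = 12000.
2^13 = 8192 < 12000 ≤ 2^14 = 16384, so n = 14.

14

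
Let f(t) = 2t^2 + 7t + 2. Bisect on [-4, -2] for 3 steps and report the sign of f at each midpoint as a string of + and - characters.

-++

f(-3) = -1 < 0, so the root lies in [-4, -3]
f(-3.5) = 2 > 0, so the root lies in [-3.5, -3]
f(-3.25) = 0.375 > 0, so the root lies in [-3.25, -3]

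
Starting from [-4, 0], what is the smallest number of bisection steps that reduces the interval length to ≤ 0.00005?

17

Width after n steps is 4/2^n. Need 2^n ≥ 4/0.00005 = 80000.
2^16 = 65536 < 80000 ≤ 2^17 = 131072, so n = 17.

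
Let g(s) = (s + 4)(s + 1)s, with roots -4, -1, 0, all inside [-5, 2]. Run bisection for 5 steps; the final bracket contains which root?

m = -1.5, g(m) = 1.875 (+); new bracket [-5, -1.5]
m = -3.25, g(m) = 5.484375 (+); new bracket [-5, -3.25]
m = -4.125, g(m) = -1.611328 (−); new bracket [-4.125, -3.25]
m = -3.6875, g(m) = 3.0969 (+); new bracket [-4.125, -3.6875]
m = -3.90625, g(m) = 1.0643 (+); new bracket [-4.125, -3.90625]

-4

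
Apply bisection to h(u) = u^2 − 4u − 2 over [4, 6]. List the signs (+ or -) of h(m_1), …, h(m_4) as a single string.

h(5) = 3 > 0, so the root lies in [4, 5]
h(4.5) = 0.25 > 0, so the root lies in [4, 4.5]
h(4.25) = -0.9375 < 0, so the root lies in [4.25, 4.5]
h(4.375) = -0.3594 < 0, so the root lies in [4.375, 4.5]

++--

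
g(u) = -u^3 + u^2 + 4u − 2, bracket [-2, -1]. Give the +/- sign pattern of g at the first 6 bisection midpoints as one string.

--+-++

g(-1.5) = -2.375 < 0, so the root lies in [-2, -1.5]
g(-1.75) = -0.578125 < 0, so the root lies in [-2, -1.75]
g(-1.875) = 0.607422 > 0, so the root lies in [-1.875, -1.75]
g(-1.8125) = -0.0105 < 0, so the root lies in [-1.875, -1.8125]
g(-1.84375) = 0.2921 > 0, so the root lies in [-1.84375, -1.8125]
g(-1.828125) = 0.1392 > 0, so the root lies in [-1.828125, -1.8125]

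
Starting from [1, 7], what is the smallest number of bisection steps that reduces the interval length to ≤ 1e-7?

26

Width after n steps is 6/2^n. Need 2^n ≥ 6/1e-7 = 60000000.
2^25 = 33554432 < 60000000 ≤ 2^26 = 67108864, so n = 26.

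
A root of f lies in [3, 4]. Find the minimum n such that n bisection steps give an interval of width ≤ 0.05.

5

Width after n steps is 1/2^n. Need 2^n ≥ 1/0.05 = 20.
2^4 = 16 < 20 ≤ 2^5 = 32, so n = 5.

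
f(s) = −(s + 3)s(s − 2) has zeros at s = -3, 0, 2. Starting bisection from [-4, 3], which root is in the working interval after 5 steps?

midpoint -0.5: f = -3.125 < 0 → [-4, -0.5]
midpoint -2.25: f = -7.171875 < 0 → [-4, -2.25]
midpoint -3.125: f = 2.001953 > 0 → [-3.125, -2.25]
midpoint -2.6875: f = -3.9368 < 0 → [-3.125, -2.6875]
midpoint -2.90625: f = -1.3368 < 0 → [-3.125, -2.90625]

-3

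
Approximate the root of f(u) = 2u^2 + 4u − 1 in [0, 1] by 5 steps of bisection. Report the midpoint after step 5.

0.21875

midpoint 0.5: f = 1.5 > 0 → [0, 0.5]
midpoint 0.25: f = 0.125 > 0 → [0, 0.25]
midpoint 0.125: f = -0.46875 < 0 → [0.125, 0.25]
midpoint 0.1875: f = -0.1797 < 0 → [0.1875, 0.25]
midpoint 0.21875: f = -0.0293 < 0 → [0.21875, 0.25]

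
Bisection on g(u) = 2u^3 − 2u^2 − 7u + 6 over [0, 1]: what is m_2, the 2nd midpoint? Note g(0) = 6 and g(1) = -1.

0.75

m = 0.5, g(m) = 2.25 (+); new bracket [0.5, 1]
m = 0.75, g(m) = 0.46875 (+); new bracket [0.75, 1]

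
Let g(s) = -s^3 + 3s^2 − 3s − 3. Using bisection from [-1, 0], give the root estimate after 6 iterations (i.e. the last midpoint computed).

-0.578125

m = -0.5, g(m) = -0.625 (−); new bracket [-1, -0.5]
m = -0.75, g(m) = 1.359375 (+); new bracket [-0.75, -0.5]
m = -0.625, g(m) = 0.291016 (+); new bracket [-0.625, -0.5]
m = -0.5625, g(m) = -0.1853 (−); new bracket [-0.625, -0.5625]
m = -0.59375, g(m) = 0.0482 (+); new bracket [-0.59375, -0.5625]
m = -0.578125, g(m) = -0.0697 (−); new bracket [-0.59375, -0.578125]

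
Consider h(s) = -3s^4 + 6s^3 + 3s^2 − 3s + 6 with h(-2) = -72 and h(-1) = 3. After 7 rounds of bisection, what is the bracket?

midpoint -1.5: h = -18.1875 < 0 → [-1.5, -1]
midpoint -1.25: h = -4.605469 < 0 → [-1.25, -1]
midpoint -1.125: h = -0.176514 < 0 → [-1.125, -1]
midpoint -1.0625: h = 1.5542 > 0 → [-1.125, -1.0625]
midpoint -1.09375: h = 0.7261 > 0 → [-1.125, -1.09375]
midpoint -1.109375: h = 0.2844 > 0 → [-1.125, -1.109375]
midpoint -1.1171875: h = 0.0563 > 0 → [-1.125, -1.1171875]

[-1.125, -1.1171875]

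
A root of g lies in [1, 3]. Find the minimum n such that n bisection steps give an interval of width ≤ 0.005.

Width after n steps is 2/2^n. Need 2^n ≥ 2/0.005 = 400.
2^8 = 256 < 400 ≤ 2^9 = 512, so n = 9.

9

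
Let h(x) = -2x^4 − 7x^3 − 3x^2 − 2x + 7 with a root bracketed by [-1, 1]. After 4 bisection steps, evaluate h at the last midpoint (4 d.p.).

-2.9087

midpoint 0: h = 7 > 0 → [0, 1]
midpoint 0.5: h = 4.25 > 0 → [0.5, 1]
midpoint 0.75: h = 0.226562 > 0 → [0.75, 1]
midpoint 0.875: h = -2.9087 < 0 → [0.75, 0.875]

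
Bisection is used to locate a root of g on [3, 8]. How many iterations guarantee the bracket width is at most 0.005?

Width after n steps is 5/2^n. Need 2^n ≥ 5/0.005 = 1000.
2^9 = 512 < 1000 ≤ 2^10 = 1024, so n = 10.

10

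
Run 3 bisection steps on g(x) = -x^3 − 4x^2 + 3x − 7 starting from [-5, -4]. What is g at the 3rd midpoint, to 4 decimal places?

-0.8301

midpoint -4.5: g = -10.375 < 0 → [-5, -4.5]
midpoint -4.75: g = -4.328125 < 0 → [-5, -4.75]
midpoint -4.875: g = -0.830078 < 0 → [-5, -4.875]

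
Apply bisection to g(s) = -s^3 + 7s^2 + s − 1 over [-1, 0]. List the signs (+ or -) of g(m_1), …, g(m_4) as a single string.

+---

m = -0.5, g(m) = 0.375 (+); new bracket [-0.5, 0]
m = -0.25, g(m) = -0.796875 (−); new bracket [-0.5, -0.25]
m = -0.375, g(m) = -0.337891 (−); new bracket [-0.5, -0.375]
m = -0.4375, g(m) = -0.0139 (−); new bracket [-0.5, -0.4375]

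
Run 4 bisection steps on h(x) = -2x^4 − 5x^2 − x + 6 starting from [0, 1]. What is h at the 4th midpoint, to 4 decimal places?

-0.8770

h(0.5) = 4.125 > 0, so the root lies in [0.5, 1]
h(0.75) = 1.804688 > 0, so the root lies in [0.75, 1]
h(0.875) = 0.124512 > 0, so the root lies in [0.875, 1]
h(0.9375) = -0.877 < 0, so the root lies in [0.875, 0.9375]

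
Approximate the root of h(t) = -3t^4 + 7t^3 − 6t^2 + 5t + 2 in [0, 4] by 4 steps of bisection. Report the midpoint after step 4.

m = 2, h(m) = -4 (−); new bracket [0, 2]
m = 1, h(m) = 5 (+); new bracket [1, 2]
m = 1.5, h(m) = 4.4375 (+); new bracket [1.5, 2]
m = 1.75, h(m) = 1.7539 (+); new bracket [1.75, 2]

1.75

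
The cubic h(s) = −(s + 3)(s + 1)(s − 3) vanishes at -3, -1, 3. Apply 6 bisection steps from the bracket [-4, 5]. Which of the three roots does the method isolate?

3

h(0.5) = 13.125 > 0, so the root lies in [0.5, 5]
h(2.75) = 5.390625 > 0, so the root lies in [2.75, 5]
h(3.875) = -29.326172 < 0, so the root lies in [2.75, 3.875]
h(3.3125) = -8.5071 < 0, so the root lies in [2.75, 3.3125]
h(3.03125) = -0.7598 < 0, so the root lies in [2.75, 3.03125]
h(2.890625) = 2.5067 > 0, so the root lies in [2.890625, 3.03125]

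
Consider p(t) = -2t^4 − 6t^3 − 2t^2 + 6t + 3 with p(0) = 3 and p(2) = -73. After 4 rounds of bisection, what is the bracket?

[0.875, 1]

t = 1 gives p = -1, negative; keep [0, 1]
t = 0.5 gives p = 4.625, positive; keep [0.5, 1]
t = 0.75 gives p = 3.210938, positive; keep [0.75, 1]
t = 0.875 gives p = 1.5269, positive; keep [0.875, 1]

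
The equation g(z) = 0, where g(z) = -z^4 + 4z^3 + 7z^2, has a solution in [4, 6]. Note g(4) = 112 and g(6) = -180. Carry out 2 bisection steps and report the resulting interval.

[5, 5.5]

z = 5 gives g = 50, positive; keep [5, 6]
z = 5.5 gives g = -37.8125, negative; keep [5, 5.5]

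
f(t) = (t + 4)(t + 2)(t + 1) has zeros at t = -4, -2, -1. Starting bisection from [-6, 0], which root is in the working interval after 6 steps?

t = -3 gives f = 2, positive; keep [-6, -3]
t = -4.5 gives f = -4.375, negative; keep [-4.5, -3]
t = -3.75 gives f = 1.203125, positive; keep [-4.5, -3.75]
t = -4.125 gives f = -0.8301, negative; keep [-4.125, -3.75]
t = -3.9375 gives f = 0.3557, positive; keep [-4.125, -3.9375]
t = -4.03125 gives f = -0.1924, negative; keep [-4.03125, -3.9375]

-4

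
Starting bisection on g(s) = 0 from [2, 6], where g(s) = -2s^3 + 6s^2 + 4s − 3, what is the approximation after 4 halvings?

3.25

midpoint 4: g = -19 < 0 → [2, 4]
midpoint 3: g = 9 > 0 → [3, 4]
midpoint 3.5: g = -1.25 < 0 → [3, 3.5]
midpoint 3.25: g = 4.7188 > 0 → [3.25, 3.5]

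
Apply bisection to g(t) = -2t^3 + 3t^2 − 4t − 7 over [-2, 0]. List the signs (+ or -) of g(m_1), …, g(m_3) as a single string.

midpoint -1: g = 2 > 0 → [-1, 0]
midpoint -0.5: g = -4 < 0 → [-1, -0.5]
midpoint -0.75: g = -1.46875 < 0 → [-1, -0.75]

+--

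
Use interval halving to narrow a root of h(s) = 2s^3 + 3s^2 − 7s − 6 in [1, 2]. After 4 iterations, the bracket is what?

s = 1.5 gives h = -3, negative; keep [1.5, 2]
s = 1.75 gives h = 1.65625, positive; keep [1.5, 1.75]
s = 1.625 gives h = -0.871094, negative; keep [1.625, 1.75]
s = 1.6875 gives h = 0.3413, positive; keep [1.625, 1.6875]

[1.625, 1.6875]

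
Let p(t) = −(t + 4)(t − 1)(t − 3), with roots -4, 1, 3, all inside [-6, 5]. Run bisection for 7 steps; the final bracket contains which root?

-4

midpoint -0.5: p = -18.375 < 0 → [-6, -0.5]
midpoint -3.25: p = -19.921875 < 0 → [-6, -3.25]
midpoint -4.625: p = 26.806641 > 0 → [-4.625, -3.25]
midpoint -3.9375: p = -2.1409 < 0 → [-4.625, -3.9375]
midpoint -4.28125: p = 10.8152 > 0 → [-4.28125, -3.9375]
midpoint -4.109375: p = 3.973 > 0 → [-4.109375, -3.9375]
midpoint -4.0234375: p = 0.8269 > 0 → [-4.0234375, -3.9375]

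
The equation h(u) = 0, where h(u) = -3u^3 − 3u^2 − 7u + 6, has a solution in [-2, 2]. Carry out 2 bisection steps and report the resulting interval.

[0, 1]

h(0) = 6 > 0, so the root lies in [0, 2]
h(1) = -7 < 0, so the root lies in [0, 1]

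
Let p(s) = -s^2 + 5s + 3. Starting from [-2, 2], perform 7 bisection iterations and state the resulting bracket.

[-0.5625, -0.53125]

midpoint 0: p = 3 > 0 → [-2, 0]
midpoint -1: p = -3 < 0 → [-1, 0]
midpoint -0.5: p = 0.25 > 0 → [-1, -0.5]
midpoint -0.75: p = -1.3125 < 0 → [-0.75, -0.5]
midpoint -0.625: p = -0.5156 < 0 → [-0.625, -0.5]
midpoint -0.5625: p = -0.1289 < 0 → [-0.5625, -0.5]
midpoint -0.53125: p = 0.0615 > 0 → [-0.5625, -0.53125]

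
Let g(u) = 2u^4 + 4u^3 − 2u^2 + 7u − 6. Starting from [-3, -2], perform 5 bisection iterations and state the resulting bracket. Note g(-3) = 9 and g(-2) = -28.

u = -2.5 gives g = -20.375, negative; keep [-3, -2.5]
u = -2.75 gives g = -9.179688, negative; keep [-3, -2.75]
u = -2.875 gives g = -1.069824, negative; keep [-3, -2.875]
u = -2.9375 gives g = 3.7061, positive; keep [-2.9375, -2.875]
u = -2.90625 gives g = 1.2552, positive; keep [-2.90625, -2.875]

[-2.90625, -2.875]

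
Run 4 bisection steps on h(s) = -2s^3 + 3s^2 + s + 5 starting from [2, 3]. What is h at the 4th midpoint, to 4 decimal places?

0.6079

midpoint 2.5: h = -5 < 0 → [2, 2.5]
midpoint 2.25: h = -0.34375 < 0 → [2, 2.25]
midpoint 2.125: h = 1.480469 > 0 → [2.125, 2.25]
midpoint 2.1875: h = 0.6079 > 0 → [2.1875, 2.25]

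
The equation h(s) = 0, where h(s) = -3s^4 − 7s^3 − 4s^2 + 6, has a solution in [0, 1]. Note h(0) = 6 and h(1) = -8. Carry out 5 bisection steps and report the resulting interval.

midpoint 0.5: h = 3.9375 > 0 → [0.5, 1]
midpoint 0.75: h = -0.152344 < 0 → [0.5, 0.75]
midpoint 0.625: h = 2.270752 > 0 → [0.625, 0.75]
midpoint 0.6875: h = 1.1645 > 0 → [0.6875, 0.75]
midpoint 0.71875: h = 0.5338 > 0 → [0.71875, 0.75]

[0.71875, 0.75]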